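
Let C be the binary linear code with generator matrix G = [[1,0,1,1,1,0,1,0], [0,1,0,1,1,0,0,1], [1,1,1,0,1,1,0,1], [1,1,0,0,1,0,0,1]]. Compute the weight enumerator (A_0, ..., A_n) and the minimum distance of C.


Weight distribution: A_0 = 1, A_2 = 2, A_3 = 2, A_4 = 3, A_5 = 6, A_6 = 2. Minimum distance d = 2.

Enumerate all 2^4 = 16 messages m ∈ F_2^4.
For each, compute codeword c = mG in F_2^8, then tally its weight.
  m = 0000 → c = 00000000, weight = 0.
  m = 1000 → c = 10111010, weight = 5.
  m = 0100 → c = 01011001, weight = 4.
  m = 1100 → c = 11100011, weight = 5.
  m = 0010 → c = 11101101, weight = 6.
  m = 1010 → c = 01010111, weight = 5.
  m = 0110 → c = 10110100, weight = 4.
  m = 1110 → c = 00001110, weight = 3.
  m = 0001 → c = 11001001, weight = 4.
  m = 1001 → c = 01110011, weight = 5.
  m = 0101 → c = 10010000, weight = 2.
  m = 1101 → c = 00101010, weight = 3.
  m = 0011 → c = 00100100, weight = 2.
  m = 1011 → c = 10011110, weight = 5.
  m = 0111 → c = 01111101, weight = 6.
  m = 1111 → c = 11000111, weight = 5.
Tally weights:
  weight 0: 1 codewords.
  weight 2: 2 codewords.
  weight 3: 2 codewords.
  weight 4: 3 codewords.
  weight 5: 6 codewords.
  weight 6: 2 codewords.
Minimum distance d = smallest w > 0 with A_w > 0 = 2.
Sanity: Σ A_w = 16 = 2^4 = 16 ✓.


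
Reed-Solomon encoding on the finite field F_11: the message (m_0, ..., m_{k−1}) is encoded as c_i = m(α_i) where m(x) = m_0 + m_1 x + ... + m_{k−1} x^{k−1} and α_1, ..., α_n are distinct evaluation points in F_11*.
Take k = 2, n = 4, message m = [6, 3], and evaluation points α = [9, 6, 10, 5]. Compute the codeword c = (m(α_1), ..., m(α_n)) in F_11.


c = [0, 2, 3, 10]

Message polynomial: m(x) = 6 + 3·x (mod 11).
For each evaluation point α_i, compute m(α_i) mod 11:
  α_1 = 9: Horner steps 3 → 0, so m(9) = 0.
  α_2 = 6: Horner steps 3 → 2, so m(6) = 2.
  α_3 = 10: Horner steps 3 → 3, so m(10) = 3.
  α_4 = 5: Horner steps 3 → 10, so m(5) = 10.
Codeword c = [0, 2, 3, 10] ∈ F_11^4.


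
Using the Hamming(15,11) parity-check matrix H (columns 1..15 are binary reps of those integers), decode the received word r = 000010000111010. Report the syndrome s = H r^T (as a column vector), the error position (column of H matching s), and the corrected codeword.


s = (0, 1, 1, 0)^T, error position = 6, corrected codeword c = 000011000111010

Compute s = H r^T mod 2 one row at a time:
  s_1 = 0 + 0 + 1 + 1 + 1 + 0 + 1 + 0 = 4 ≡ 0 (mod 2).
  s_2 = 0 + 1 + 0 + 0 + 1 + 0 + 1 + 0 = 3 ≡ 1 (mod 2).
  s_3 = 0 + 0 + 0 + 0 + 1 + 1 + 1 + 0 = 3 ≡ 1 (mod 2).
  s_4 = 0 + 0 + 1 + 0 + 0 + 1 + 0 + 0 = 2 ≡ 0 (mod 2).
s = (0, 1, 1, 0)^T — this equals column 6 of H (binary 0110), so error is at position 6.
Correct: flip bit 6 of r = 000010000111010 to get c = 000011000111010.


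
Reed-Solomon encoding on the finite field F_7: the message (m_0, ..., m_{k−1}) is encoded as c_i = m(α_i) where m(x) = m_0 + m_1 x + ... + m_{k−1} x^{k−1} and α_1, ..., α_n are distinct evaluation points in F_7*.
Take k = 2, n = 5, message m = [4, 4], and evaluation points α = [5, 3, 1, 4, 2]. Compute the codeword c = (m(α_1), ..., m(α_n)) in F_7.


c = [3, 2, 1, 6, 5]

Message polynomial: m(x) = 4 + 4·x (mod 7).
For each evaluation point α_i, compute m(α_i) mod 7:
  α_1 = 5: Horner steps 4 → 3, so m(5) = 3.
  α_2 = 3: Horner steps 4 → 2, so m(3) = 2.
  α_3 = 1: Horner steps 4 → 1, so m(1) = 1.
  α_4 = 4: Horner steps 4 → 6, so m(4) = 6.
  α_5 = 2: Horner steps 4 → 5, so m(2) = 5.
Codeword c = [3, 2, 1, 6, 5] ∈ F_7^5.


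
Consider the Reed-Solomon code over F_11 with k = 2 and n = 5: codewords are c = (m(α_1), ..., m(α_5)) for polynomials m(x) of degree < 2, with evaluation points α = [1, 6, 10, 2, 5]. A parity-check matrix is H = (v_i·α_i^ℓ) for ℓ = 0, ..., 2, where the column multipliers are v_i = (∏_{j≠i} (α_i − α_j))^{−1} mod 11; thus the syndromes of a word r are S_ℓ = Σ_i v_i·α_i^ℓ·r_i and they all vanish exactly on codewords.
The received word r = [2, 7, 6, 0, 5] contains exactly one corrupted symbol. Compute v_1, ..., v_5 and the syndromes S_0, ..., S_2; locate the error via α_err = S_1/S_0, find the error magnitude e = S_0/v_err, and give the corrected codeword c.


S = (6, 3, 7), error at position 2, error magnitude e = 4, c = [2, 3, 6, 0, 5].

Step 1: column multipliers v_i = (∏_{j≠i}(α_i − α_j))^{−1} mod 11.
  i = 1 (α = 1): (1−6)(1−10)(1−2)(1−5) = (−5)·(−9)·(−1)·(−4) = 180 ≡ 4, so v_1 = 4^{−1} = 3 (mod 11).
  i = 2 (α = 6): (6−1)(6−10)(6−2)(6−5) = 5·(−4)·4·1 = −80 ≡ 8, so v_2 = 8^{−1} = 7 (mod 11).
  i = 3 (α = 10): (10−1)(10−6)(10−2)(10−5) = 9·4·8·5 = 1440 ≡ 10, so v_3 = 10^{−1} = 10 (mod 11).
  i = 4 (α = 2): (2−1)(2−6)(2−10)(2−5) = 1·(−4)·(−8)·(−3) = −96 ≡ 3, so v_4 = 3^{−1} = 4 (mod 11).
  i = 5 (α = 5): (5−1)(5−6)(5−10)(5−2) = 4·(−1)·(−5)·3 = 60 ≡ 5, so v_5 = 5^{−1} = 9 (mod 11).
  v = [3, 7, 10, 4, 9].
Step 2: syndromes of r = [2, 7, 6, 0, 5] (all sums mod 11).
  S_0 = Σ v_i r_i = 3·2 + 7·7 + 10·6 + 4·0 + 9·5 = 160 ≡ 6.
  S_1 = Σ v_i α_i r_i = 3·1·2 + 7·6·7 + 10·10·6 + 4·2·0 + 9·5·5 = 1125 ≡ 3.
  α_i^2 mod 11 = [1, 3, 1, 4, 3].
  S_2 = Σ v_i α_i^2 r_i = 3·1·2 + 7·3·7 + 10·1·6 + 4·4·0 + 9·3·5 = 348 ≡ 7.
  S = (6, 3, 7) ≠ 0, so r is not a codeword (an error is present).
Step 3: locate the error. For a single error e at position i, S_ℓ = v_i·e·α_i^ℓ, so α_err = S_1/S_0.
  S_0^{−1} = 6^{−1} = 2 (mod 11), so α_err = 3·2 = 6 ≡ 6 = α_2. Error position i = 2.
  Consistency check: S_2/S_1 = 7·4 = 28 ≡ 6 = α_err ✓ (single-error assumption holds).
Step 4: error magnitude e = S_0/v_2 = S_0·∏_{j≠2}(α_2 − α_j) = 6·8 = 48 ≡ 4 (mod 11).
Step 5: correct position 2: c_2 = r_2 − e = 7 − 4 ≡ 3 (mod 11). Hence c = [2, 3, 6, 0, 5].
  Check: interpolating c through the α_i gives m(x) = 4 + 9·x (degree < 2) with m(α_i) = c_i for every i, so c is indeed a codeword.


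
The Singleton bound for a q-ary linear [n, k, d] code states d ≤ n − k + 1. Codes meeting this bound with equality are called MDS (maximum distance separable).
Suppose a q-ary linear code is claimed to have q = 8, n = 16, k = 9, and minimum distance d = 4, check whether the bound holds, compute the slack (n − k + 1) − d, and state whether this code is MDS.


Singleton RHS = n − k + 1 = 8, slack = 4, bound satisfied, not MDS.

Singleton bound: d ≤ n − k + 1.
Here n = 16, k = 9, so n − k + 1 = 8.
Given d = 4, check d ≤ 8: YES.
Slack = (n − k + 1) − d = 4.
The code is NOT MDS (slack = 4 > 0).
Description: the claimed parameters are [16, 9, 4]_8; such a code would be non-MDS.


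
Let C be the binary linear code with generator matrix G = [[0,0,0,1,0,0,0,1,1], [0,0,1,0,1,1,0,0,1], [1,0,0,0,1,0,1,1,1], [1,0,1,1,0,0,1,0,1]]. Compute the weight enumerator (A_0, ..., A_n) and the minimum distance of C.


Weight distribution: A_0 = 1, A_1 = 1, A_3 = 2, A_4 = 5, A_5 = 5, A_6 = 2. Minimum distance d = 1.

Enumerate all 2^4 = 16 messages m ∈ F_2^4.
For each, compute codeword c = mG in F_2^9, then tally its weight.
  m = 0000 → c = 000000000, weight = 0.
  m = 1000 → c = 000100011, weight = 3.
  m = 0100 → c = 001011001, weight = 4.
  m = 1100 → c = 001111010, weight = 5.
  m = 0010 → c = 100010111, weight = 5.
  m = 1010 → c = 100110100, weight = 4.
  m = 0110 → c = 101001110, weight = 5.
  m = 1110 → c = 101101101, weight = 6.
  m = 0001 → c = 101100101, weight = 5.
  m = 1001 → c = 101000110, weight = 4.
  m = 0101 → c = 100111100, weight = 5.
  m = 1101 → c = 100011111, weight = 6.
  m = 0011 → c = 001110010, weight = 4.
  m = 1011 → c = 001010001, weight = 3.
  m = 0111 → c = 000101011, weight = 4.
  m = 1111 → c = 000001000, weight = 1.
Tally weights:
  weight 0: 1 codewords.
  weight 1: 1 codewords.
  weight 3: 2 codewords.
  weight 4: 5 codewords.
  weight 5: 5 codewords.
  weight 6: 2 codewords.
Minimum distance d = smallest w > 0 with A_w > 0 = 1.
Sanity: Σ A_w = 16 = 2^4 = 16 ✓.


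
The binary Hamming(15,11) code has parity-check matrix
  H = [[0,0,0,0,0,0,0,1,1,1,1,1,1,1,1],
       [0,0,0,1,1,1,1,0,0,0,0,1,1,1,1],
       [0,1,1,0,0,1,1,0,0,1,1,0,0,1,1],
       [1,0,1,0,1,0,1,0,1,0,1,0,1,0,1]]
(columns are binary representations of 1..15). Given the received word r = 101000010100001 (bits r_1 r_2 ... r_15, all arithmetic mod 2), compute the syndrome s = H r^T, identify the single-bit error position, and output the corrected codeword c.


s = (1, 1, 1, 1)^T, error position = 15, corrected codeword c = 101000010100000

Compute s = H r^T mod 2 one row at a time:
  s_1 = 1 + 0 + 1 + 0 + 0 + 0 + 0 + 1 = 3 ≡ 1 (mod 2).
  s_2 = 0 + 0 + 0 + 0 + 0 + 0 + 0 + 1 = 1 ≡ 1 (mod 2).
  s_3 = 0 + 1 + 0 + 0 + 1 + 0 + 0 + 1 = 3 ≡ 1 (mod 2).
  s_4 = 1 + 1 + 0 + 0 + 0 + 0 + 0 + 1 = 3 ≡ 1 (mod 2).
s = (1, 1, 1, 1)^T — this equals column 15 of H (binary 1111), so error is at position 15.
Correct: flip bit 15 of r = 101000010100001 to get c = 101000010100000.


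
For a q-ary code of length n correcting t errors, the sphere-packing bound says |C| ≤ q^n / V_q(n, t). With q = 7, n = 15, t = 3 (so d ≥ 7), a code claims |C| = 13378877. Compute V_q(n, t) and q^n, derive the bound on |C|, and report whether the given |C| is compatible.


V_q(n, t) = 102151, q^n = 4747561509943, Hamming bound = 46475918, |C| = 13378877 ≤ bound (satisfied).

Step 1: Compute V_q(n, t) = Σ_{j=0}^3 C(n, j) (q−1)^j.
  j = 0: C(15,0)·(6)^0 = 1·1 = 1.
  j = 1: C(15,1)·(6)^1 = 15·6 = 90.
  j = 2: C(15,2)·(6)^2 = 105·36 = 3780.
  j = 3: C(15,3)·(6)^3 = 455·216 = 98280.
  V_q(n, t) = 1 + 90 + 3780 + 98280 = 102151.
Step 2: q^n = 7^15 = 4747561509943.
Step 3: Hamming bound ⌊q^n / V_q(n,t)⌋ = ⌊4747561509943/102151⌋ = 46475918.
Step 4: Compare |C| = 13378877 to 46475918: satisfied.
The claimed |C| lies below the Hamming bound.


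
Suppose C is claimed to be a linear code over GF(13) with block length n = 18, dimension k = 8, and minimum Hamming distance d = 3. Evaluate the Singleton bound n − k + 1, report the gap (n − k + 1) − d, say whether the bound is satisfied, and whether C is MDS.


Singleton RHS = n − k + 1 = 11, slack = 8, bound satisfied, not MDS.

Singleton bound: d ≤ n − k + 1.
Here n = 18, k = 8, so n − k + 1 = 11.
Given d = 3, check d ≤ 11: YES.
Slack = (n − k + 1) − d = 8.
The code is NOT MDS (slack = 8 > 0).
Description: the claimed parameters are [18, 8, 3]_13; such a code would be non-MDS.


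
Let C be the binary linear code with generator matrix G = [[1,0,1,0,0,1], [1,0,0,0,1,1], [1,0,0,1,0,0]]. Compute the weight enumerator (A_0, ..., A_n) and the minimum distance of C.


Weight distribution: A_0 = 1, A_2 = 2, A_3 = 4, A_4 = 1. Minimum distance d = 2.

Enumerate all 2^3 = 8 messages m ∈ F_2^3.
For each, compute codeword c = mG in F_2^6, then tally its weight.
  m = 000 → c = 000000, weight = 0.
  m = 100 → c = 101001, weight = 3.
  m = 010 → c = 100011, weight = 3.
  m = 110 → c = 001010, weight = 2.
  m = 001 → c = 100100, weight = 2.
  m = 101 → c = 001101, weight = 3.
  m = 011 → c = 000111, weight = 3.
  m = 111 → c = 101110, weight = 4.
Tally weights:
  weight 0: 1 codewords.
  weight 2: 2 codewords.
  weight 3: 4 codewords.
  weight 4: 1 codewords.
Minimum distance d = smallest w > 0 with A_w > 0 = 2.
Sanity: Σ A_w = 8 = 2^3 = 8 ✓.


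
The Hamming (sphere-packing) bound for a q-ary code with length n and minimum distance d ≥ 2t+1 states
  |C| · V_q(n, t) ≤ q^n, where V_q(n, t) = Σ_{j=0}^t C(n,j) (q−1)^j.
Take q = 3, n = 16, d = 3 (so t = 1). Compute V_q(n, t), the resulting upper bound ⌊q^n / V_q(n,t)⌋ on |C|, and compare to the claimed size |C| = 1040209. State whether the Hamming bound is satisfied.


V_q(n, t) = 33, q^n = 43046721, Hamming bound = 1304446, |C| = 1040209 ≤ bound (satisfied).

Step 1: Compute V_q(n, t) = Σ_{j=0}^1 C(n, j) (q−1)^j.
  j = 0: C(16,0)·(2)^0 = 1·1 = 1.
  j = 1: C(16,1)·(2)^1 = 16·2 = 32.
  V_q(n, t) = 1 + 32 = 33.
Step 2: q^n = 3^16 = 43046721.
Step 3: Hamming bound ⌊q^n / V_q(n,t)⌋ = ⌊43046721/33⌋ = 1304446.
Step 4: Compare |C| = 1040209 to 1304446: satisfied.
The claimed |C| lies below the Hamming bound.


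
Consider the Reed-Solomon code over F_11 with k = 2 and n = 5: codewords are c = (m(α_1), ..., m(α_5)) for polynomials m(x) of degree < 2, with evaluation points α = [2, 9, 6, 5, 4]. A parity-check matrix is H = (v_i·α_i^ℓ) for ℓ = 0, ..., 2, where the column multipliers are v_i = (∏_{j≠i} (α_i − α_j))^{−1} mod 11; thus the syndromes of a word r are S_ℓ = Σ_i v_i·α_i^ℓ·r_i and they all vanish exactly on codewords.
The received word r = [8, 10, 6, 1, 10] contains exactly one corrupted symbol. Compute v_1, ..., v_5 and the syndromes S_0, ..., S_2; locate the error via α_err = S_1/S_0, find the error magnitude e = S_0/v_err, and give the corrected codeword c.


S = (7, 6, 2), error at position 5, error magnitude e = 3, c = [8, 10, 6, 1, 7].

Step 1: column multipliers v_i = (∏_{j≠i}(α_i − α_j))^{−1} mod 11.
  i = 1 (α = 2): (2−9)(2−6)(2−5)(2−4) = (−7)·(−4)·(−3)·(−2) = 168 ≡ 3, so v_1 = 3^{−1} = 4 (mod 11).
  i = 2 (α = 9): (9−2)(9−6)(9−5)(9−4) = 7·3·4·5 = 420 ≡ 2, so v_2 = 2^{−1} = 6 (mod 11).
  i = 3 (α = 6): (6−2)(6−9)(6−5)(6−4) = 4·(−3)·1·2 = −24 ≡ 9, so v_3 = 9^{−1} = 5 (mod 11).
  i = 4 (α = 5): (5−2)(5−9)(5−6)(5−4) = 3·(−4)·(−1)·1 = 12 ≡ 1, so v_4 = 1^{−1} = 1 (mod 11).
  i = 5 (α = 4): (4−2)(4−9)(4−6)(4−5) = 2·(−5)·(−2)·(−1) = −20 ≡ 2, so v_5 = 2^{−1} = 6 (mod 11).
  v = [4, 6, 5, 1, 6].
Step 2: syndromes of r = [8, 10, 6, 1, 10] (all sums mod 11).
  S_0 = Σ v_i r_i = 4·8 + 6·10 + 5·6 + 1·1 + 6·10 = 183 ≡ 7.
  S_1 = Σ v_i α_i r_i = 4·2·8 + 6·9·10 + 5·6·6 + 1·5·1 + 6·4·10 = 1029 ≡ 6.
  α_i^2 mod 11 = [4, 4, 3, 3, 5].
  S_2 = Σ v_i α_i^2 r_i = 4·4·8 + 6·4·10 + 5·3·6 + 1·3·1 + 6·5·10 = 761 ≡ 2.
  S = (7, 6, 2) ≠ 0, so r is not a codeword (an error is present).
Step 3: locate the error. For a single error e at position i, S_ℓ = v_i·e·α_i^ℓ, so α_err = S_1/S_0.
  S_0^{−1} = 7^{−1} = 8 (mod 11), so α_err = 6·8 = 48 ≡ 4 = α_5. Error position i = 5.
  Consistency check: S_2/S_1 = 2·2 = 4 ≡ 4 = α_err ✓ (single-error assumption holds).
Step 4: error magnitude e = S_0/v_5 = S_0·∏_{j≠5}(α_5 − α_j) = 7·2 = 14 ≡ 3 (mod 11).
Step 5: correct position 5: c_5 = r_5 − e = 10 − 3 ≡ 7 (mod 11). Hence c = [8, 10, 6, 1, 7].
  Check: interpolating c through the α_i gives m(x) = 9 + 5·x (degree < 2) with m(α_i) = c_i for every i, so c is indeed a codeword.


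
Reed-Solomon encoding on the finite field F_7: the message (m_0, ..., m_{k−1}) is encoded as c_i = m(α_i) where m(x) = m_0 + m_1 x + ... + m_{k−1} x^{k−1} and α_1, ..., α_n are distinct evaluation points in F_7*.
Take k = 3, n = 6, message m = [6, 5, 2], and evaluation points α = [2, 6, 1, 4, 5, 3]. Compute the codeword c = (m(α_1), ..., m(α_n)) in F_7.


c = [3, 3, 6, 2, 4, 4]

Message polynomial: m(x) = 6 + 5·x + 2·x^2 (mod 7).
For each evaluation point α_i, compute m(α_i) mod 7:
  α_1 = 2: Horner steps 2 → 2 → 3, so m(2) = 3.
  α_2 = 6: Horner steps 2 → 3 → 3, so m(6) = 3.
  α_3 = 1: Horner steps 2 → 0 → 6, so m(1) = 6.
  α_4 = 4: Horner steps 2 → 6 → 2, so m(4) = 2.
  α_5 = 5: Horner steps 2 → 1 → 4, so m(5) = 4.
  α_6 = 3: Horner steps 2 → 4 → 4, so m(3) = 4.
Codeword c = [3, 3, 6, 2, 4, 4] ∈ F_7^6.


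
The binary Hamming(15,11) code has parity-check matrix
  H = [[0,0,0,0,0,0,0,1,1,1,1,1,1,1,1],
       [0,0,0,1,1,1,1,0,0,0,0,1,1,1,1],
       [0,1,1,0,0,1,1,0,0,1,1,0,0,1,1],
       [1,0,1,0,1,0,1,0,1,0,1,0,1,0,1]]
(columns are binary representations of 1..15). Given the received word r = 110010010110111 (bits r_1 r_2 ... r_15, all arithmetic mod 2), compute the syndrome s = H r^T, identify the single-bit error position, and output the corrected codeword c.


s = (0, 0, 1, 1)^T, error position = 3, corrected codeword c = 111010010110111

Compute s = H r^T mod 2 one row at a time:
  s_1 = 1 + 0 + 1 + 1 + 0 + 1 + 1 + 1 = 6 ≡ 0 (mod 2).
  s_2 = 0 + 1 + 0 + 0 + 0 + 1 + 1 + 1 = 4 ≡ 0 (mod 2).
  s_3 = 1 + 0 + 0 + 0 + 1 + 1 + 1 + 1 = 5 ≡ 1 (mod 2).
  s_4 = 1 + 0 + 1 + 0 + 0 + 1 + 1 + 1 = 5 ≡ 1 (mod 2).
s = (0, 0, 1, 1)^T — this equals column 3 of H (binary 0011), so error is at position 3.
Correct: flip bit 3 of r = 110010010110111 to get c = 111010010110111.


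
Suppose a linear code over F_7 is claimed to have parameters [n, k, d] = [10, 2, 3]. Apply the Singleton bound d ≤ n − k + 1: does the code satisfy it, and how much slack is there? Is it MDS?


Singleton RHS = n − k + 1 = 9, slack = 6, bound satisfied, not MDS.

Singleton bound: d ≤ n − k + 1.
Here n = 10, k = 2, so n − k + 1 = 9.
Given d = 3, check d ≤ 9: YES.
Slack = (n − k + 1) − d = 6.
The code is NOT MDS (slack = 6 > 0).
Description: the claimed parameters are [10, 2, 3]_7; such a code would be non-MDS.


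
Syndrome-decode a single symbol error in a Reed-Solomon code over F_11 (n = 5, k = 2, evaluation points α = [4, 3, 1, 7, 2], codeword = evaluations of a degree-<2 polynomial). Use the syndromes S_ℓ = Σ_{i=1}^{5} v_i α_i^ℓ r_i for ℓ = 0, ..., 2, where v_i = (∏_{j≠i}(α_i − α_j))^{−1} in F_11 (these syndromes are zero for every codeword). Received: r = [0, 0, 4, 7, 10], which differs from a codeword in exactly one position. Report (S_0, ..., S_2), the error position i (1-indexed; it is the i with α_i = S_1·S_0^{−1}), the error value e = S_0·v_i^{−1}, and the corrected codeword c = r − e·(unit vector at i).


S = (9, 5, 4), error at position 2, error magnitude e = 6, c = [0, 5, 4, 7, 10].

Step 1: column multipliers v_i = (∏_{j≠i}(α_i − α_j))^{−1} mod 11.
  i = 1 (α = 4): (4−3)(4−1)(4−7)(4−2) = 1·3·(−3)·2 = −18 ≡ 4, so v_1 = 4^{−1} = 3 (mod 11).
  i = 2 (α = 3): (3−4)(3−1)(3−7)(3−2) = (−1)·2·(−4)·1 = 8 ≡ 8, so v_2 = 8^{−1} = 7 (mod 11).
  i = 3 (α = 1): (1−4)(1−3)(1−7)(1−2) = (−3)·(−2)·(−6)·(−1) = 36 ≡ 3, so v_3 = 3^{−1} = 4 (mod 11).
  i = 4 (α = 7): (7−4)(7−3)(7−1)(7−2) = 3·4·6·5 = 360 ≡ 8, so v_4 = 8^{−1} = 7 (mod 11).
  i = 5 (α = 2): (2−4)(2−3)(2−1)(2−7) = (−2)·(−1)·1·(−5) = −10 ≡ 1, so v_5 = 1^{−1} = 1 (mod 11).
  v = [3, 7, 4, 7, 1].
Step 2: syndromes of r = [0, 0, 4, 7, 10] (all sums mod 11).
  S_0 = Σ v_i r_i = 3·0 + 7·0 + 4·4 + 7·7 + 1·10 = 75 ≡ 9.
  S_1 = Σ v_i α_i r_i = 3·4·0 + 7·3·0 + 4·1·4 + 7·7·7 + 1·2·10 = 379 ≡ 5.
  α_i^2 mod 11 = [5, 9, 1, 5, 4].
  S_2 = Σ v_i α_i^2 r_i = 3·5·0 + 7·9·0 + 4·1·4 + 7·5·7 + 1·4·10 = 301 ≡ 4.
  S = (9, 5, 4) ≠ 0, so r is not a codeword (an error is present).
Step 3: locate the error. For a single error e at position i, S_ℓ = v_i·e·α_i^ℓ, so α_err = S_1/S_0.
  S_0^{−1} = 9^{−1} = 5 (mod 11), so α_err = 5·5 = 25 ≡ 3 = α_2. Error position i = 2.
  Consistency check: S_2/S_1 = 4·9 = 36 ≡ 3 = α_err ✓ (single-error assumption holds).
Step 4: error magnitude e = S_0/v_2 = S_0·∏_{j≠2}(α_2 − α_j) = 9·8 = 72 ≡ 6 (mod 11).
Step 5: correct position 2: c_2 = r_2 − e = 0 − 6 ≡ 5 (mod 11). Hence c = [0, 5, 4, 7, 10].
  Check: interpolating c through the α_i gives m(x) = 9 + 6·x (degree < 2) with m(α_i) = c_i for every i, so c is indeed a codeword.


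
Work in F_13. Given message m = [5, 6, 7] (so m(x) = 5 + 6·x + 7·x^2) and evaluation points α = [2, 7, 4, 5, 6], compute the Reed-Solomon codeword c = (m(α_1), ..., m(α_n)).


c = [6, 0, 11, 2, 7]

Message polynomial: m(x) = 5 + 6·x + 7·x^2 (mod 13).
For each evaluation point α_i, compute m(α_i) mod 13:
  α_1 = 2: Horner steps 7 → 7 → 6, so m(2) = 6.
  α_2 = 7: Horner steps 7 → 3 → 0, so m(7) = 0.
  α_3 = 4: Horner steps 7 → 8 → 11, so m(4) = 11.
  α_4 = 5: Horner steps 7 → 2 → 2, so m(5) = 2.
  α_5 = 6: Horner steps 7 → 9 → 7, so m(6) = 7.
Codeword c = [6, 0, 11, 2, 7] ∈ F_13^5.


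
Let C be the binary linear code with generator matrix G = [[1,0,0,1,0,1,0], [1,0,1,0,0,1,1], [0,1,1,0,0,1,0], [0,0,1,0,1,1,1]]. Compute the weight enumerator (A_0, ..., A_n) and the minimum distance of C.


Weight distribution: A_0 = 1, A_2 = 1, A_3 = 6, A_4 = 5, A_5 = 2, A_6 = 1. Minimum distance d = 2.

Enumerate all 2^4 = 16 messages m ∈ F_2^4.
For each, compute codeword c = mG in F_2^7, then tally its weight.
  m = 0000 → c = 0000000, weight = 0.
  m = 1000 → c = 1001010, weight = 3.
  m = 0100 → c = 1010011, weight = 4.
  m = 1100 → c = 0011001, weight = 3.
  m = 0010 → c = 0110010, weight = 3.
  m = 1010 → c = 1111000, weight = 4.
  m = 0110 → c = 1100001, weight = 3.
  m = 1110 → c = 0101011, weight = 4.
  m = 0001 → c = 0010111, weight = 4.
  m = 1001 → c = 1011101, weight = 5.
  m = 0101 → c = 1000100, weight = 2.
  m = 1101 → c = 0001110, weight = 3.
  m = 0011 → c = 0100101, weight = 3.
  m = 1011 → c = 1101111, weight = 6.
  m = 0111 → c = 1110110, weight = 5.
  m = 1111 → c = 0111100, weight = 4.
Tally weights:
  weight 0: 1 codewords.
  weight 2: 1 codewords.
  weight 3: 6 codewords.
  weight 4: 5 codewords.
  weight 5: 2 codewords.
  weight 6: 1 codewords.
Minimum distance d = smallest w > 0 with A_w > 0 = 2.
Sanity: Σ A_w = 16 = 2^4 = 16 ✓.


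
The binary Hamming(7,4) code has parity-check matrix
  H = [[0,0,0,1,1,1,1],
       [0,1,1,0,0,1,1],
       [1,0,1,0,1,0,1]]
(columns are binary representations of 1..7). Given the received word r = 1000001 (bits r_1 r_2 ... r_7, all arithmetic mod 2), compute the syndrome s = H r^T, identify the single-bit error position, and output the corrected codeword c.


s = (1, 1, 0)^T, error position = 6, corrected codeword c = 1000011

Compute s = H r^T mod 2 one row at a time:
  s_1 = 0 + 0 + 0 + 1 = 1 ≡ 1 (mod 2).
  s_2 = 0 + 0 + 0 + 1 = 1 ≡ 1 (mod 2).
  s_3 = 1 + 0 + 0 + 1 = 2 ≡ 0 (mod 2).
s = (1, 1, 0)^T — this equals column 6 of H (binary 110), so error is at position 6.
Correct: flip bit 6 of r = 1000001 to get c = 1000011.


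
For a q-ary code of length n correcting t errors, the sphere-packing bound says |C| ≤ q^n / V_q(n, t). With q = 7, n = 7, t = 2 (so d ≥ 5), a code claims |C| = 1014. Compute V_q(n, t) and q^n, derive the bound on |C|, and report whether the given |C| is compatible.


V_q(n, t) = 799, q^n = 823543, Hamming bound = 1030, |C| = 1014 ≤ bound (satisfied).

Step 1: Compute V_q(n, t) = Σ_{j=0}^2 C(n, j) (q−1)^j.
  j = 0: C(7,0)·(6)^0 = 1·1 = 1.
  j = 1: C(7,1)·(6)^1 = 7·6 = 42.
  j = 2: C(7,2)·(6)^2 = 21·36 = 756.
  V_q(n, t) = 1 + 42 + 756 = 799.
Step 2: q^n = 7^7 = 823543.
Step 3: Hamming bound ⌊q^n / V_q(n,t)⌋ = ⌊823543/799⌋ = 1030.
Step 4: Compare |C| = 1014 to 1030: satisfied.
The claimed |C| lies below the Hamming bound.


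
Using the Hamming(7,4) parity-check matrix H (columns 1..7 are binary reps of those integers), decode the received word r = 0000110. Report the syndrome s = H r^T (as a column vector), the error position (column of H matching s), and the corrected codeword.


s = (0, 1, 1)^T, error position = 3, corrected codeword c = 0010110

Compute s = H r^T mod 2 one row at a time:
  s_1 = 0 + 1 + 1 + 0 = 2 ≡ 0 (mod 2).
  s_2 = 0 + 0 + 1 + 0 = 1 ≡ 1 (mod 2).
  s_3 = 0 + 0 + 1 + 0 = 1 ≡ 1 (mod 2).
s = (0, 1, 1)^T — this equals column 3 of H (binary 011), so error is at position 3.
Correct: flip bit 3 of r = 0000110 to get c = 0010110.


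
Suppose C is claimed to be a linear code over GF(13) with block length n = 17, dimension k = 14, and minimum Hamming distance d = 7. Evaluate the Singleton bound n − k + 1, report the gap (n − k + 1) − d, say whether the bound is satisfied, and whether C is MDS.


Singleton RHS = n − k + 1 = 4, slack = -3, bound violated (no such code; not MDS).

Singleton bound: d ≤ n − k + 1.
Here n = 17, k = 14, so n − k + 1 = 4.
Given d = 7, check d ≤ 4: NO.
Slack = (n − k + 1) − d = -3.
The slack is negative: d = 7 exceeds n − k + 1 = 4 by 3, so the Singleton bound is violated and no linear [17, 14, 7]_13 code can exist. In particular it is not MDS (MDS requires d = n − k + 1 exactly).
Description: the claimed parameters are [17, 14, 7]_13; such a code would be impossible (violates the Singleton bound).


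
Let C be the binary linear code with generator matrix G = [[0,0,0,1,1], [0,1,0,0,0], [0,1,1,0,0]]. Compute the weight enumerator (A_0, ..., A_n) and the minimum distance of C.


Weight distribution: A_0 = 1, A_1 = 2, A_2 = 2, A_3 = 2, A_4 = 1. Minimum distance d = 1.

Enumerate all 2^3 = 8 messages m ∈ F_2^3.
For each, compute codeword c = mG in F_2^5, then tally its weight.
  m = 000 → c = 00000, weight = 0.
  m = 100 → c = 00011, weight = 2.
  m = 010 → c = 01000, weight = 1.
  m = 110 → c = 01011, weight = 3.
  m = 001 → c = 01100, weight = 2.
  m = 101 → c = 01111, weight = 4.
  m = 011 → c = 00100, weight = 1.
  m = 111 → c = 00111, weight = 3.
Tally weights:
  weight 0: 1 codewords.
  weight 1: 2 codewords.
  weight 2: 2 codewords.
  weight 3: 2 codewords.
  weight 4: 1 codewords.
Minimum distance d = smallest w > 0 with A_w > 0 = 1.
Sanity: Σ A_w = 8 = 2^3 = 8 ✓.


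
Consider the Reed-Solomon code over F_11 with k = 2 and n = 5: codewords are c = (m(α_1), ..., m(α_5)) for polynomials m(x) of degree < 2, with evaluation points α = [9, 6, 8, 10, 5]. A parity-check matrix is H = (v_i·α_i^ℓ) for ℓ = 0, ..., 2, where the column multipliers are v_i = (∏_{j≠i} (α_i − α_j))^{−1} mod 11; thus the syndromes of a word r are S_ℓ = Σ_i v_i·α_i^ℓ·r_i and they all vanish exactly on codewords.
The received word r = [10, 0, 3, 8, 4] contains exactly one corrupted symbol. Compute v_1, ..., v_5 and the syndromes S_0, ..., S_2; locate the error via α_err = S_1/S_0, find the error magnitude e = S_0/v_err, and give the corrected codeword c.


S = (5, 6, 5), error at position 4, error magnitude e = 2, c = [10, 0, 3, 6, 4].

Step 1: column multipliers v_i = (∏_{j≠i}(α_i − α_j))^{−1} mod 11.
  i = 1 (α = 9): (9−6)(9−8)(9−10)(9−5) = 3·1·(−1)·4 = −12 ≡ 10, so v_1 = 10^{−1} = 10 (mod 11).
  i = 2 (α = 6): (6−9)(6−8)(6−10)(6−5) = (−3)·(−2)·(−4)·1 = −24 ≡ 9, so v_2 = 9^{−1} = 5 (mod 11).
  i = 3 (α = 8): (8−9)(8−6)(8−10)(8−5) = (−1)·2·(−2)·3 = 12 ≡ 1, so v_3 = 1^{−1} = 1 (mod 11).
  i = 4 (α = 10): (10−9)(10−6)(10−8)(10−5) = 1·4·2·5 = 40 ≡ 7, so v_4 = 7^{−1} = 8 (mod 11).
  i = 5 (α = 5): (5−9)(5−6)(5−8)(5−10) = (−4)·(−1)·(−3)·(−5) = 60 ≡ 5, so v_5 = 5^{−1} = 9 (mod 11).
  v = [10, 5, 1, 8, 9].
Step 2: syndromes of r = [10, 0, 3, 8, 4] (all sums mod 11).
  S_0 = Σ v_i r_i = 10·10 + 5·0 + 1·3 + 8·8 + 9·4 = 203 ≡ 5.
  S_1 = Σ v_i α_i r_i = 10·9·10 + 5·6·0 + 1·8·3 + 8·10·8 + 9·5·4 = 1744 ≡ 6.
  α_i^2 mod 11 = [4, 3, 9, 1, 3].
  S_2 = Σ v_i α_i^2 r_i = 10·4·10 + 5·3·0 + 1·9·3 + 8·1·8 + 9·3·4 = 599 ≡ 5.
  S = (5, 6, 5) ≠ 0, so r is not a codeword (an error is present).
Step 3: locate the error. For a single error e at position i, S_ℓ = v_i·e·α_i^ℓ, so α_err = S_1/S_0.
  S_0^{−1} = 5^{−1} = 9 (mod 11), so α_err = 6·9 = 54 ≡ 10 = α_4. Error position i = 4.
  Consistency check: S_2/S_1 = 5·2 = 10 ≡ 10 = α_err ✓ (single-error assumption holds).
Step 4: error magnitude e = S_0/v_4 = S_0·∏_{j≠4}(α_4 − α_j) = 5·7 = 35 ≡ 2 (mod 11).
Step 5: correct position 4: c_4 = r_4 − e = 8 − 2 ≡ 6 (mod 11). Hence c = [10, 0, 3, 6, 4].
  Check: interpolating c through the α_i gives m(x) = 2 + 7·x (degree < 2) with m(α_i) = c_i for every i, so c is indeed a codeword.


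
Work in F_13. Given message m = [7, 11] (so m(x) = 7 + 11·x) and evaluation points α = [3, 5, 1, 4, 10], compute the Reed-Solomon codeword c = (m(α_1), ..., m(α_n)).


c = [1, 10, 5, 12, 0]

Message polynomial: m(x) = 7 + 11·x (mod 13).
For each evaluation point α_i, compute m(α_i) mod 13:
  α_1 = 3: Horner steps 11 → 1, so m(3) = 1.
  α_2 = 5: Horner steps 11 → 10, so m(5) = 10.
  α_3 = 1: Horner steps 11 → 5, so m(1) = 5.
  α_4 = 4: Horner steps 11 → 12, so m(4) = 12.
  α_5 = 10: Horner steps 11 → 0, so m(10) = 0.
Codeword c = [1, 10, 5, 12, 0] ∈ F_13^5.


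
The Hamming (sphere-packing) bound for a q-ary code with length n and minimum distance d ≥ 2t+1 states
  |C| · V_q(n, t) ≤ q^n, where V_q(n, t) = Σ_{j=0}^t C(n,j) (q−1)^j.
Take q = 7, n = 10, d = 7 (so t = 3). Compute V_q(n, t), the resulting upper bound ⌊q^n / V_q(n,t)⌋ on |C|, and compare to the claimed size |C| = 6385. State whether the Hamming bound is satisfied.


V_q(n, t) = 27601, q^n = 282475249, Hamming bound = 10234, |C| = 6385 ≤ bound (satisfied).

Step 1: Compute V_q(n, t) = Σ_{j=0}^3 C(n, j) (q−1)^j.
  j = 0: C(10,0)·(6)^0 = 1·1 = 1.
  j = 1: C(10,1)·(6)^1 = 10·6 = 60.
  j = 2: C(10,2)·(6)^2 = 45·36 = 1620.
  j = 3: C(10,3)·(6)^3 = 120·216 = 25920.
  V_q(n, t) = 1 + 60 + 1620 + 25920 = 27601.
Step 2: q^n = 7^10 = 282475249.
Step 3: Hamming bound ⌊q^n / V_q(n,t)⌋ = ⌊282475249/27601⌋ = 10234.
Step 4: Compare |C| = 6385 to 10234: satisfied.
The claimed |C| lies below the Hamming bound.


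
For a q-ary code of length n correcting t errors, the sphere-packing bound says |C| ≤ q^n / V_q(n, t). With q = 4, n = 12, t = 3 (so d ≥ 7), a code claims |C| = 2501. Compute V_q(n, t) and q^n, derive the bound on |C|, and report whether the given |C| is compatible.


V_q(n, t) = 6571, q^n = 16777216, Hamming bound = 2553, |C| = 2501 ≤ bound (satisfied).

Step 1: Compute V_q(n, t) = Σ_{j=0}^3 C(n, j) (q−1)^j.
  j = 0: C(12,0)·(3)^0 = 1·1 = 1.
  j = 1: C(12,1)·(3)^1 = 12·3 = 36.
  j = 2: C(12,2)·(3)^2 = 66·9 = 594.
  j = 3: C(12,3)·(3)^3 = 220·27 = 5940.
  V_q(n, t) = 1 + 36 + 594 + 5940 = 6571.
Step 2: q^n = 4^12 = 16777216.
Step 3: Hamming bound ⌊q^n / V_q(n,t)⌋ = ⌊16777216/6571⌋ = 2553.
Step 4: Compare |C| = 2501 to 2553: satisfied.
The claimed |C| lies below the Hamming bound.


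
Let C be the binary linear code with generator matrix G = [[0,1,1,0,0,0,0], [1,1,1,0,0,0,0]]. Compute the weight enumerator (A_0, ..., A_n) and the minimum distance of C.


Weight distribution: A_0 = 1, A_1 = 1, A_2 = 1, A_3 = 1. Minimum distance d = 1.

Enumerate all 2^2 = 4 messages m ∈ F_2^2.
For each, compute codeword c = mG in F_2^7, then tally its weight.
  m = 00 → c = 0000000, weight = 0.
  m = 10 → c = 0110000, weight = 2.
  m = 01 → c = 1110000, weight = 3.
  m = 11 → c = 1000000, weight = 1.
Tally weights:
  weight 0: 1 codewords.
  weight 1: 1 codewords.
  weight 2: 1 codewords.
  weight 3: 1 codewords.
Minimum distance d = smallest w > 0 with A_w > 0 = 1.
Sanity: Σ A_w = 4 = 2^2 = 4 ✓.


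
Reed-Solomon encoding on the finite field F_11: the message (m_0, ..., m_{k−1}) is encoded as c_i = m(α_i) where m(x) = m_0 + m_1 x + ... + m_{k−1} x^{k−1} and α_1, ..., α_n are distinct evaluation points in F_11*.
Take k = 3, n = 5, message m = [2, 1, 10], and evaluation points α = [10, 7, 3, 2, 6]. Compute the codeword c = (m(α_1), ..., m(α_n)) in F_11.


c = [0, 4, 7, 0, 5]

Message polynomial: m(x) = 2 + 1·x + 10·x^2 (mod 11).
For each evaluation point α_i, compute m(α_i) mod 11:
  α_1 = 10: Horner steps 10 → 2 → 0, so m(10) = 0.
  α_2 = 7: Horner steps 10 → 5 → 4, so m(7) = 4.
  α_3 = 3: Horner steps 10 → 9 → 7, so m(3) = 7.
  α_4 = 2: Horner steps 10 → 10 → 0, so m(2) = 0.
  α_5 = 6: Horner steps 10 → 6 → 5, so m(6) = 5.
Codeword c = [0, 4, 7, 0, 5] ∈ F_11^5.


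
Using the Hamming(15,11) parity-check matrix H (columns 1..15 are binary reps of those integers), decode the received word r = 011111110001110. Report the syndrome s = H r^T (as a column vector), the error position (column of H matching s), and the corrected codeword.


s = (0, 1, 1, 0)^T, error position = 6, corrected codeword c = 011110110001110

Compute s = H r^T mod 2 one row at a time:
  s_1 = 1 + 0 + 0 + 0 + 1 + 1 + 1 + 0 = 4 ≡ 0 (mod 2).
  s_2 = 1 + 1 + 1 + 1 + 1 + 1 + 1 + 0 = 7 ≡ 1 (mod 2).
  s_3 = 1 + 1 + 1 + 1 + 0 + 0 + 1 + 0 = 5 ≡ 1 (mod 2).
  s_4 = 0 + 1 + 1 + 1 + 0 + 0 + 1 + 0 = 4 ≡ 0 (mod 2).
s = (0, 1, 1, 0)^T — this equals column 6 of H (binary 0110), so error is at position 6.
Correct: flip bit 6 of r = 011111110001110 to get c = 011110110001110.


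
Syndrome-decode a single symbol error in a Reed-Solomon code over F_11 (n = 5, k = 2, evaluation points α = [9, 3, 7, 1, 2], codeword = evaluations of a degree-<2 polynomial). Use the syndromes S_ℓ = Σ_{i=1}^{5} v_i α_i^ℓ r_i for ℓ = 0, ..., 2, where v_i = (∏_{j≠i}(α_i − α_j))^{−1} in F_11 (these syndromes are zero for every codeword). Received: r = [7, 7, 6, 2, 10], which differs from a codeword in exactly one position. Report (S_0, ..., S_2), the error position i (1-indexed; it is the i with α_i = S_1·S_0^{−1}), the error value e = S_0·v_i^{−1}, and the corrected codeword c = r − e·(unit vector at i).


S = (7, 8, 6), error at position 1, error magnitude e = 7, c = [0, 7, 6, 2, 10].

Step 1: column multipliers v_i = (∏_{j≠i}(α_i − α_j))^{−1} mod 11.
  i = 1 (α = 9): (9−3)(9−7)(9−1)(9−2) = 6·2·8·7 = 672 ≡ 1, so v_1 = 1^{−1} = 1 (mod 11).
  i = 2 (α = 3): (3−9)(3−7)(3−1)(3−2) = (−6)·(−4)·2·1 = 48 ≡ 4, so v_2 = 4^{−1} = 3 (mod 11).
  i = 3 (α = 7): (7−9)(7−3)(7−1)(7−2) = (−2)·4·6·5 = −240 ≡ 2, so v_3 = 2^{−1} = 6 (mod 11).
  i = 4 (α = 1): (1−9)(1−3)(1−7)(1−2) = (−8)·(−2)·(−6)·(−1) = 96 ≡ 8, so v_4 = 8^{−1} = 7 (mod 11).
  i = 5 (α = 2): (2−9)(2−3)(2−7)(2−1) = (−7)·(−1)·(−5)·1 = −35 ≡ 9, so v_5 = 9^{−1} = 5 (mod 11).
  v = [1, 3, 6, 7, 5].
Step 2: syndromes of r = [7, 7, 6, 2, 10] (all sums mod 11).
  S_0 = Σ v_i r_i = 1·7 + 3·7 + 6·6 + 7·2 + 5·10 = 128 ≡ 7.
  S_1 = Σ v_i α_i r_i = 1·9·7 + 3·3·7 + 6·7·6 + 7·1·2 + 5·2·10 = 492 ≡ 8.
  α_i^2 mod 11 = [4, 9, 5, 1, 4].
  S_2 = Σ v_i α_i^2 r_i = 1·4·7 + 3·9·7 + 6·5·6 + 7·1·2 + 5·4·10 = 611 ≡ 6.
  S = (7, 8, 6) ≠ 0, so r is not a codeword (an error is present).
Step 3: locate the error. For a single error e at position i, S_ℓ = v_i·e·α_i^ℓ, so α_err = S_1/S_0.
  S_0^{−1} = 7^{−1} = 8 (mod 11), so α_err = 8·8 = 64 ≡ 9 = α_1. Error position i = 1.
  Consistency check: S_2/S_1 = 6·7 = 42 ≡ 9 = α_err ✓ (single-error assumption holds).
Step 4: error magnitude e = S_0/v_1 = S_0·∏_{j≠1}(α_1 − α_j) = 7·1 = 7 ≡ 7 (mod 11).
Step 5: correct position 1: c_1 = r_1 − e = 7 − 7 ≡ 0 (mod 11). Hence c = [0, 7, 6, 2, 10].
  Check: interpolating c through the α_i gives m(x) = 5 + 8·x (degree < 2) with m(α_i) = c_i for every i, so c is indeed a codeword.


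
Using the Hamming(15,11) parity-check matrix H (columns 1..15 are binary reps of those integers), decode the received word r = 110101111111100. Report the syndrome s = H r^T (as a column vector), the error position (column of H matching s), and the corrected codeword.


s = (0, 1, 1, 1)^T, error position = 7, corrected codeword c = 110101011111100

Compute s = H r^T mod 2 one row at a time:
  s_1 = 1 + 1 + 1 + 1 + 1 + 1 + 0 + 0 = 6 ≡ 0 (mod 2).
  s_2 = 1 + 0 + 1 + 1 + 1 + 1 + 0 + 0 = 5 ≡ 1 (mod 2).
  s_3 = 1 + 0 + 1 + 1 + 1 + 1 + 0 + 0 = 5 ≡ 1 (mod 2).
  s_4 = 1 + 0 + 0 + 1 + 1 + 1 + 1 + 0 = 5 ≡ 1 (mod 2).
s = (0, 1, 1, 1)^T — this equals column 7 of H (binary 0111), so error is at position 7.
Correct: flip bit 7 of r = 110101111111100 to get c = 110101011111100.


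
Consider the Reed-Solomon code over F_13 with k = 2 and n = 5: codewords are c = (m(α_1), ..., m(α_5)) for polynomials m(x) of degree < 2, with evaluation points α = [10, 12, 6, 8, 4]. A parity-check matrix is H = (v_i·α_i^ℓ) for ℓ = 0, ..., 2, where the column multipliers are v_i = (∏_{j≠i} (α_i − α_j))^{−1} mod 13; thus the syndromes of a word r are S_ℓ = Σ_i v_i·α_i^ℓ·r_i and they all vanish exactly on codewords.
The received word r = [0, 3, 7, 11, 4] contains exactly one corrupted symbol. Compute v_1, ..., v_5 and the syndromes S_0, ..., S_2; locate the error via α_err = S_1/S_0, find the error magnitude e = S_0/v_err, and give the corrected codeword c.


S = (12, 5, 1), error at position 4, error magnitude e = 1, c = [0, 3, 7, 10, 4].

Step 1: column multipliers v_i = (∏_{j≠i}(α_i − α_j))^{−1} mod 13.
  i = 1 (α = 10): (10−12)(10−6)(10−8)(10−4) = (−2)·4·2·6 = −96 ≡ 8, so v_1 = 8^{−1} = 5 (mod 13).
  i = 2 (α = 12): (12−10)(12−6)(12−8)(12−4) = 2·6·4·8 = 384 ≡ 7, so v_2 = 7^{−1} = 2 (mod 13).
  i = 3 (α = 6): (6−10)(6−12)(6−8)(6−4) = (−4)·(−6)·(−2)·2 = −96 ≡ 8, so v_3 = 8^{−1} = 5 (mod 13).
  i = 4 (α = 8): (8−10)(8−12)(8−6)(8−4) = (−2)·(−4)·2·4 = 64 ≡ 12, so v_4 = 12^{−1} = 12 (mod 13).
  i = 5 (α = 4): (4−10)(4−12)(4−6)(4−8) = (−6)·(−8)·(−2)·(−4) = 384 ≡ 7, so v_5 = 7^{−1} = 2 (mod 13).
  v = [5, 2, 5, 12, 2].
Step 2: syndromes of r = [0, 3, 7, 11, 4] (all sums mod 13).
  S_0 = Σ v_i r_i = 5·0 + 2·3 + 5·7 + 12·11 + 2·4 = 181 ≡ 12.
  S_1 = Σ v_i α_i r_i = 5·10·0 + 2·12·3 + 5·6·7 + 12·8·11 + 2·4·4 = 1370 ≡ 5.
  α_i^2 mod 13 = [9, 1, 10, 12, 3].
  S_2 = Σ v_i α_i^2 r_i = 5·9·0 + 2·1·3 + 5·10·7 + 12·12·11 + 2·3·4 = 1964 ≡ 1.
  S = (12, 5, 1) ≠ 0, so r is not a codeword (an error is present).
Step 3: locate the error. For a single error e at position i, S_ℓ = v_i·e·α_i^ℓ, so α_err = S_1/S_0.
  S_0^{−1} = 12^{−1} = 12 (mod 13), so α_err = 5·12 = 60 ≡ 8 = α_4. Error position i = 4.
  Consistency check: S_2/S_1 = 1·8 = 8 ≡ 8 = α_err ✓ (single-error assumption holds).
Step 4: error magnitude e = S_0/v_4 = S_0·∏_{j≠4}(α_4 − α_j) = 12·12 = 144 ≡ 1 (mod 13).
Step 5: correct position 4: c_4 = r_4 − e = 11 − 1 ≡ 10 (mod 13). Hence c = [0, 3, 7, 10, 4].
  Check: interpolating c through the α_i gives m(x) = 11 + 8·x (degree < 2) with m(α_i) = c_i for every i, so c is indeed a codeword.


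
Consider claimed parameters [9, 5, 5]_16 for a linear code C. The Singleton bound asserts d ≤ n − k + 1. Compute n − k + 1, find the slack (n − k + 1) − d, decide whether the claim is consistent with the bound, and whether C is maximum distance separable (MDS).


Singleton RHS = n − k + 1 = 5, slack = 0, bound satisfied, MDS.

Singleton bound: d ≤ n − k + 1.
Here n = 9, k = 5, so n − k + 1 = 5.
Given d = 5, check d ≤ 5: YES.
Slack = (n − k + 1) − d = 0.
The code is MDS (slack = 0).
Description: the claimed parameters are [9, 5, 5]_16; such a code would be MDS (meets Singleton bound).


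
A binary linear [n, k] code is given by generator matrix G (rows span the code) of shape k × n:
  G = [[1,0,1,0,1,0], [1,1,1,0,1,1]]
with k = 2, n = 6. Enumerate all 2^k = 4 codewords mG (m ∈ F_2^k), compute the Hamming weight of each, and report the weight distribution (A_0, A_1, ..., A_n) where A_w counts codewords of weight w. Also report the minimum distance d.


Weight distribution: A_0 = 1, A_2 = 1, A_3 = 1, A_5 = 1. Minimum distance d = 2.

Enumerate all 2^2 = 4 messages m ∈ F_2^2.
For each, compute codeword c = mG in F_2^6, then tally its weight.
  m = 00 → c = 000000, weight = 0.
  m = 10 → c = 101010, weight = 3.
  m = 01 → c = 111011, weight = 5.
  m = 11 → c = 010001, weight = 2.
Tally weights:
  weight 0: 1 codewords.
  weight 2: 1 codewords.
  weight 3: 1 codewords.
  weight 5: 1 codewords.
Minimum distance d = smallest w > 0 with A_w > 0 = 2.
Sanity: Σ A_w = 4 = 2^2 = 4 ✓.


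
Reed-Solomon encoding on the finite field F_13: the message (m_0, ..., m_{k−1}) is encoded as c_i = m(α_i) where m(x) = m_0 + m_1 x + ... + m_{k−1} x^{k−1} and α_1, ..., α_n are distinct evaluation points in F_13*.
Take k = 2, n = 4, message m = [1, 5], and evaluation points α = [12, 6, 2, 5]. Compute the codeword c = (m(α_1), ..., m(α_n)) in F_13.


c = [9, 5, 11, 0]

Message polynomial: m(x) = 1 + 5·x (mod 13).
For each evaluation point α_i, compute m(α_i) mod 13:
  α_1 = 12: Horner steps 5 → 9, so m(12) = 9.
  α_2 = 6: Horner steps 5 → 5, so m(6) = 5.
  α_3 = 2: Horner steps 5 → 11, so m(2) = 11.
  α_4 = 5: Horner steps 5 → 0, so m(5) = 0.
Codeword c = [9, 5, 11, 0] ∈ F_13^4.
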